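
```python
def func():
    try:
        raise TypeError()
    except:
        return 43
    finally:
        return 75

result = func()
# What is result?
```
75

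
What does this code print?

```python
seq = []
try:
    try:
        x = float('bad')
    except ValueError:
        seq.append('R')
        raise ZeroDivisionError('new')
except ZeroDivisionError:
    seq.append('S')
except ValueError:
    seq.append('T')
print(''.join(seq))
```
RS

New ZeroDivisionError raised, caught by outer ZeroDivisionError handler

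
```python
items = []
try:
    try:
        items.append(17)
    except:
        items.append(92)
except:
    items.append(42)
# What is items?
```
[17]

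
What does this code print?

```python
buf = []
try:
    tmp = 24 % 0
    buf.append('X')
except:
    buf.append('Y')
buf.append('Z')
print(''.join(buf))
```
YZ

Exception raised in try, caught by bare except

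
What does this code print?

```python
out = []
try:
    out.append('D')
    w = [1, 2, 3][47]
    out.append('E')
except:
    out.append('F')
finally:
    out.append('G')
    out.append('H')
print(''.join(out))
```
DFGH

Code before exception runs, then except, then all of finally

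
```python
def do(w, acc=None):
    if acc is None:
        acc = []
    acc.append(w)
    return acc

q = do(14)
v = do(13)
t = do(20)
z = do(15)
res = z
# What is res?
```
[15]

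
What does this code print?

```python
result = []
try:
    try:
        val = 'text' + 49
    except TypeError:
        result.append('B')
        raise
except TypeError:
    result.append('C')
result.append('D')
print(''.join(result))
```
BCD

raise without argument re-raises current exception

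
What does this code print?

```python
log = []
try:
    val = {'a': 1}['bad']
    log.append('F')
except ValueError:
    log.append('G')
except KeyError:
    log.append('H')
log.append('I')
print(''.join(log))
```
HI

KeyError is caught by its specific handler, not ValueError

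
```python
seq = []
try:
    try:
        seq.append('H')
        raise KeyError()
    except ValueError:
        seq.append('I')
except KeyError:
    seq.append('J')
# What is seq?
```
['H', 'J']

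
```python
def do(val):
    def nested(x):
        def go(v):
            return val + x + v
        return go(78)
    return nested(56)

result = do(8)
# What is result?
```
142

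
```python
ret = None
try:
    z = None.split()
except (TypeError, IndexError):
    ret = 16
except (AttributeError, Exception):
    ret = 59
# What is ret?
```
59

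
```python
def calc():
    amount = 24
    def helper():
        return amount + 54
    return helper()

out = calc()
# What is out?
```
78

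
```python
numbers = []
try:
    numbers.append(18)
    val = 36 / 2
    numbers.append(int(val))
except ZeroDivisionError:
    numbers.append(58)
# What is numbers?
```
[18, 18]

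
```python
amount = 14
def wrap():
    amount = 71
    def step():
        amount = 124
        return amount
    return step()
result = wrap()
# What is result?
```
124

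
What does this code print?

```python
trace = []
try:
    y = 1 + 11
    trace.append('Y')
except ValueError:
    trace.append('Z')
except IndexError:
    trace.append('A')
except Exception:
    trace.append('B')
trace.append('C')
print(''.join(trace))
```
YC

No exception, try block completes normally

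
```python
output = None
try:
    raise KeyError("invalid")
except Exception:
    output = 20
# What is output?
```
20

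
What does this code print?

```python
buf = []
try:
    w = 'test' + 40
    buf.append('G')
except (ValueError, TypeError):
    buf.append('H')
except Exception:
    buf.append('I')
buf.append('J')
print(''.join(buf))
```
HJ

TypeError matches tuple containing it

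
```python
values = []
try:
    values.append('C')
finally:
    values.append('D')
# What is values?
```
['C', 'D']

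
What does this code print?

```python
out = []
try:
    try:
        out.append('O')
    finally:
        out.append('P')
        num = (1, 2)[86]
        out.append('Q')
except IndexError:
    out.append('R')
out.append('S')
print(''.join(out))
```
OPRS

Exception in inner finally caught by outer except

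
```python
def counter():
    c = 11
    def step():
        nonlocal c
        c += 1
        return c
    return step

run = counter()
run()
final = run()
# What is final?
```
13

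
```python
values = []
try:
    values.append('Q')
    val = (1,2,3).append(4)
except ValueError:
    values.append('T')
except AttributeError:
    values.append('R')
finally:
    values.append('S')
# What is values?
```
['Q', 'R', 'S']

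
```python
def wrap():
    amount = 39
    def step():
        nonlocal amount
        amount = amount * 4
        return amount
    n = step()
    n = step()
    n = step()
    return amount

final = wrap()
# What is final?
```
2496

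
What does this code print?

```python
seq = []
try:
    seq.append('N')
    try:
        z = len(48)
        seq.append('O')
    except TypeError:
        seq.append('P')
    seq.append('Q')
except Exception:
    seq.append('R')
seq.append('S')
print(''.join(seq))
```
NPQS

Inner exception caught by inner handler, outer continues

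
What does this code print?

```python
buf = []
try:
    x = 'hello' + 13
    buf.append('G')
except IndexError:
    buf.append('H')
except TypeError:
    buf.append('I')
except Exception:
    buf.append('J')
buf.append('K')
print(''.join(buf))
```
IK

TypeError matches before generic Exception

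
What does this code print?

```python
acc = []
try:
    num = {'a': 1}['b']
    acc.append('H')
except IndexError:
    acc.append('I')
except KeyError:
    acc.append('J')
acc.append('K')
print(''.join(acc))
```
JK

KeyError is caught by its specific handler, not IndexError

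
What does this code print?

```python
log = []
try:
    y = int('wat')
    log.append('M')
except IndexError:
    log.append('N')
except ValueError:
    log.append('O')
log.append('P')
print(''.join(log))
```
OP

ValueError is caught by its specific handler, not IndexError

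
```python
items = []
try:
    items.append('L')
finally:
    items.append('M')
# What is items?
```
['L', 'M']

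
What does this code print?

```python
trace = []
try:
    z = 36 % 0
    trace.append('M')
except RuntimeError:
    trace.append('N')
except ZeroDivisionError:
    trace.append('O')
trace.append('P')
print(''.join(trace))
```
OP

ZeroDivisionError is caught by its specific handler, not RuntimeError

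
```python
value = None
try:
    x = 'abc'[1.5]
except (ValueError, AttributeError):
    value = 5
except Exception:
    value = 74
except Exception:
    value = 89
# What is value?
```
74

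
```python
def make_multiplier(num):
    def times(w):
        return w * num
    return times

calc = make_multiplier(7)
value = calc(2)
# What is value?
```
14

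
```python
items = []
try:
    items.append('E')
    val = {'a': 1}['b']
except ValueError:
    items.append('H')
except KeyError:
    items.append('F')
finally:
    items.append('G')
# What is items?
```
['E', 'F', 'G']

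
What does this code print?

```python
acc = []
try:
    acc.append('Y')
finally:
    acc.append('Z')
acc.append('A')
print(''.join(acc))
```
YZA

try/finally without except, no exception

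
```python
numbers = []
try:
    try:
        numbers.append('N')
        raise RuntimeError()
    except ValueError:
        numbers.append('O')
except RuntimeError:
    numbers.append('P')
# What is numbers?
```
['N', 'P']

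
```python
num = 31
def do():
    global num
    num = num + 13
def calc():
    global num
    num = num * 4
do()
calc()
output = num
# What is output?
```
176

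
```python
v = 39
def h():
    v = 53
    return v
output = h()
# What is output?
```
53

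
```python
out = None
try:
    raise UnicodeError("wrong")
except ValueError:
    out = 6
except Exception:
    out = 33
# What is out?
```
6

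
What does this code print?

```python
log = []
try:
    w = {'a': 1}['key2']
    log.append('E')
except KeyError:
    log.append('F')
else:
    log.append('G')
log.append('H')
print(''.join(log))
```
FH

else block skipped when exception is caught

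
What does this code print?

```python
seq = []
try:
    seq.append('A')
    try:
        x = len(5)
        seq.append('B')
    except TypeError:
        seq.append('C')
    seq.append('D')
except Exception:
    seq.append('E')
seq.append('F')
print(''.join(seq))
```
ACDF

Inner exception caught by inner handler, outer continues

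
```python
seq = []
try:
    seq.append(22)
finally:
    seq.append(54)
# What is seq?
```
[22, 54]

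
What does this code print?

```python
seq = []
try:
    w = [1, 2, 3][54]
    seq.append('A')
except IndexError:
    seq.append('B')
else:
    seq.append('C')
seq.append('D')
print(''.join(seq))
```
BD

else block skipped when exception is caught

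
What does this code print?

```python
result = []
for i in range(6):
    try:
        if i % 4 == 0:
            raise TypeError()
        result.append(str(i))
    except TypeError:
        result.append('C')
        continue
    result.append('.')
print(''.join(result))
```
C1.2.3.C5.

continue in except skips rest of loop body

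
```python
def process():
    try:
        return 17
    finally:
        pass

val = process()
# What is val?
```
17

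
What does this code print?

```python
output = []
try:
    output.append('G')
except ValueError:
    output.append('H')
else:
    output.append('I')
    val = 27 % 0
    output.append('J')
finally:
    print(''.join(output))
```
GI

Try succeeds, else appends 'I', ZeroDivisionError in else is uncaught, finally prints before exception propagates ('J' never appended)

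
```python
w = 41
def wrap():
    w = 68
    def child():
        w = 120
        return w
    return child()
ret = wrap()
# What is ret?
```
120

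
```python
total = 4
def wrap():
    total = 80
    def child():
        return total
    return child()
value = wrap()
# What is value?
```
80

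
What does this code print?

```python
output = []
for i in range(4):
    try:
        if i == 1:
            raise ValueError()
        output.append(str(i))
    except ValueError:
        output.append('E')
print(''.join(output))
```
0E23

Exception on i=1 caught, loop continues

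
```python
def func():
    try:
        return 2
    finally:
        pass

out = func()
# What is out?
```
2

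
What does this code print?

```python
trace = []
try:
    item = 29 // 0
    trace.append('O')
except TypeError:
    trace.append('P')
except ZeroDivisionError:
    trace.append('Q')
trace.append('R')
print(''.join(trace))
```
QR

ZeroDivisionError is caught by its specific handler, not TypeError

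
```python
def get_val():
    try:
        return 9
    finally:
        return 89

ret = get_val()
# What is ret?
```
89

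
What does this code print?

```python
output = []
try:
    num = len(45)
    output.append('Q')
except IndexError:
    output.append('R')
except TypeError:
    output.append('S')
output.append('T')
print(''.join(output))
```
ST

TypeError is caught by its specific handler, not IndexError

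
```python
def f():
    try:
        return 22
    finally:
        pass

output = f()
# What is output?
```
22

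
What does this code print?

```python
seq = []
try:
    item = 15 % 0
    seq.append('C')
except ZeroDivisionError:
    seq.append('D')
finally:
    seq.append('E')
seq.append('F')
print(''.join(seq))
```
DEF

finally always runs, even after exception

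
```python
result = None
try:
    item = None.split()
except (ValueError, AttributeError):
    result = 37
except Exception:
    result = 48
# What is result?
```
37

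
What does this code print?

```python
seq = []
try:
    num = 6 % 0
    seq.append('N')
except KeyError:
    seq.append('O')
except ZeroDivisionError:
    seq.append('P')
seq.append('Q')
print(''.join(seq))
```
PQ

ZeroDivisionError is caught by its specific handler, not KeyError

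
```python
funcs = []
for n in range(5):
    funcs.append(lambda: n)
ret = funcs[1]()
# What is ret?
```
4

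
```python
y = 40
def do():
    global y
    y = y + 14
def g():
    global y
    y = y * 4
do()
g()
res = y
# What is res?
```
216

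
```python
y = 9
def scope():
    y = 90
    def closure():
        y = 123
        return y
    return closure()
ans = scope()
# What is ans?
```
123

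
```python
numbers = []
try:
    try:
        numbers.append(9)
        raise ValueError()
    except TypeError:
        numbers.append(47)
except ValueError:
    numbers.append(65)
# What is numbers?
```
[9, 65]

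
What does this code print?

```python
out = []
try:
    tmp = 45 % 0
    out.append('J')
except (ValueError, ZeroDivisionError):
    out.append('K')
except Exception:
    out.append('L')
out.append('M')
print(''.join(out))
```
KM

ZeroDivisionError matches tuple containing it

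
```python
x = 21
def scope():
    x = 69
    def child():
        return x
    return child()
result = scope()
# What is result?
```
69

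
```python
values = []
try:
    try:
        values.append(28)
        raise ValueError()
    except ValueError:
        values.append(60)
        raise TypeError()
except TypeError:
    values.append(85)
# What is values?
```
[28, 60, 85]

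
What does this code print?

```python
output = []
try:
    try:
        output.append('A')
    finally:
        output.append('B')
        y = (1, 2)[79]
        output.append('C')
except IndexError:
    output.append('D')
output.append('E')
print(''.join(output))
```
ABDE

Exception in inner finally caught by outer except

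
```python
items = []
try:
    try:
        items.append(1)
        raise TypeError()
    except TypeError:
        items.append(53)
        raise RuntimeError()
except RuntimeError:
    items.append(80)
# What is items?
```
[1, 53, 80]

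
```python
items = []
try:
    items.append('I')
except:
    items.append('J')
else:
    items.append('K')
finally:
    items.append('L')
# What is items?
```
['I', 'K', 'L']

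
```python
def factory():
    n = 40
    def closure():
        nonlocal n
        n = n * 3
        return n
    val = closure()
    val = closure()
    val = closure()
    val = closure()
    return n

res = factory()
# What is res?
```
3240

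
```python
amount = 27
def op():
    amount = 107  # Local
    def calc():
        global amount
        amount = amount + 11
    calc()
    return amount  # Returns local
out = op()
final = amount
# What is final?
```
38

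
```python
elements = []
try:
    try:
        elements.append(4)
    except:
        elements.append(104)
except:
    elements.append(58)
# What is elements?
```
[4]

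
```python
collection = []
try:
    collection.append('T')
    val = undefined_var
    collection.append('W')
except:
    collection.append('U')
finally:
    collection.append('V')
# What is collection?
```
['T', 'U', 'V']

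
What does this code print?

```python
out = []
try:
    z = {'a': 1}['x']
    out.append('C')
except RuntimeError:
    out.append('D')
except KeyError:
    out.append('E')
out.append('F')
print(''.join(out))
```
EF

KeyError is caught by its specific handler, not RuntimeError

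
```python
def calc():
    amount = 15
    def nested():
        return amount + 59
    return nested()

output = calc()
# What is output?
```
74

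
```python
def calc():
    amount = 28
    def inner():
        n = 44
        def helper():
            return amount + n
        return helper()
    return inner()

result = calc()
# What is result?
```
72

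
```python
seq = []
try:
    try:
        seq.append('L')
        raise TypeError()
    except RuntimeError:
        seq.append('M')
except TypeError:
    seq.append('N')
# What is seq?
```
['L', 'N']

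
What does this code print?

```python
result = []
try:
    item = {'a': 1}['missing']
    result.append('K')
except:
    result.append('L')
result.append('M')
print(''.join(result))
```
LM

Exception raised in try, caught by bare except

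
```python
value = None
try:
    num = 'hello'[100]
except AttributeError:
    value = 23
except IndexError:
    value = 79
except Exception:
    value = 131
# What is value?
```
79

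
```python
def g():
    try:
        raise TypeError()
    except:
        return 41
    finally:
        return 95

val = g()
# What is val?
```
95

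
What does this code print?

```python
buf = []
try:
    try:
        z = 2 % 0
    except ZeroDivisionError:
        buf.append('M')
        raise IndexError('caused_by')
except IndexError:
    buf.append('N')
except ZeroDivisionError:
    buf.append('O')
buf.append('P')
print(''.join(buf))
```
MNP

IndexError raised and caught, original ZeroDivisionError not re-raised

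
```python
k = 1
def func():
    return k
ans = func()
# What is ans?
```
1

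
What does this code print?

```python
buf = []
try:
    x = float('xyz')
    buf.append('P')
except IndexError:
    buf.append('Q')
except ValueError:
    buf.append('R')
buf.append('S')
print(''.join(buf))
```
RS

ValueError is caught by its specific handler, not IndexError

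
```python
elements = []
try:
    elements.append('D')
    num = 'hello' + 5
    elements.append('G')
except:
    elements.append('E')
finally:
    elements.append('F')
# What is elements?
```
['D', 'E', 'F']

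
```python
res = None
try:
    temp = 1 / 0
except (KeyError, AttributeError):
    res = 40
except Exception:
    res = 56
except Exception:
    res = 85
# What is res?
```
56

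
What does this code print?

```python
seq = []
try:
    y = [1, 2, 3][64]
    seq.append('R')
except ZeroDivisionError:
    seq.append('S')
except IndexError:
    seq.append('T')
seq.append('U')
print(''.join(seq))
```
TU

IndexError is caught by its specific handler, not ZeroDivisionError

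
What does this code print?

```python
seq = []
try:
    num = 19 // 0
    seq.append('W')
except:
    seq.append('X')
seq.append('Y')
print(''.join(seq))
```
XY

Exception raised in try, caught by bare except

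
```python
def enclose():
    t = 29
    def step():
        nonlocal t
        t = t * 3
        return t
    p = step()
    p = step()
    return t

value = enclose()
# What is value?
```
261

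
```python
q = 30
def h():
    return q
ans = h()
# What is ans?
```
30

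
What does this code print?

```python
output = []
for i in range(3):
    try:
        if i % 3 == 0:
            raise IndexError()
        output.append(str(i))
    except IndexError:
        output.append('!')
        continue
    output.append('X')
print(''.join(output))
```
!1X2X

continue in except skips rest of loop body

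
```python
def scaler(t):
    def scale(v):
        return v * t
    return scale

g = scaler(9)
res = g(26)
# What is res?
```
234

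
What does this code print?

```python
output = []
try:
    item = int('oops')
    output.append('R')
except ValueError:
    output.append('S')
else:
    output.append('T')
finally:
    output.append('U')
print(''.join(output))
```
SU

Exception: except runs, else skipped, finally runs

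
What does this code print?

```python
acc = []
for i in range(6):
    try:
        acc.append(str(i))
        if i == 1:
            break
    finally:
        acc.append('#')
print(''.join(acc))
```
0#1#

finally runs even when breaking out of loop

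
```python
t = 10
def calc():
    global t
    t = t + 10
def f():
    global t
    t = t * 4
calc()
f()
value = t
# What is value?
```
80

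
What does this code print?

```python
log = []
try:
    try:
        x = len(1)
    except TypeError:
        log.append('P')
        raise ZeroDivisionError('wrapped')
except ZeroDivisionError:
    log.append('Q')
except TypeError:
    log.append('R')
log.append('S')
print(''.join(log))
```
PQS

ZeroDivisionError raised and caught, original TypeError not re-raised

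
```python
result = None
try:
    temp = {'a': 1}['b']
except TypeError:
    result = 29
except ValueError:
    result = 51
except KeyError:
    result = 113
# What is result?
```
113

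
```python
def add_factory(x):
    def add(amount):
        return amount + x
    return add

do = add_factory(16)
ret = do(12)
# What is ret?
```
28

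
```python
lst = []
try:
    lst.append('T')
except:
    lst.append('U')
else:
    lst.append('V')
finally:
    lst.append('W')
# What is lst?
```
['T', 'V', 'W']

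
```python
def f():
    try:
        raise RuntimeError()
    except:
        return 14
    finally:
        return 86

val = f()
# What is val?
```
86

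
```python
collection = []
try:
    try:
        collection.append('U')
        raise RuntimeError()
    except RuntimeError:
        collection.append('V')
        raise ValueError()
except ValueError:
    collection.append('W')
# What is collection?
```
['U', 'V', 'W']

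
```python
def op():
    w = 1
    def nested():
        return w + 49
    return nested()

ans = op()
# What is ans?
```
50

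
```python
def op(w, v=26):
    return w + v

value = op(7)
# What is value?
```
33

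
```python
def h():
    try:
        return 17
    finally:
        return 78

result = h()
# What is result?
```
78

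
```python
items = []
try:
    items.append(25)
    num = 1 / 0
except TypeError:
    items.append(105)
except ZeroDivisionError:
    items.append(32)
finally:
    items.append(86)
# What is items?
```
[25, 32, 86]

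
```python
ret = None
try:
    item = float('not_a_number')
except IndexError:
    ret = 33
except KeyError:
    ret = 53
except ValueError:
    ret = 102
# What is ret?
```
102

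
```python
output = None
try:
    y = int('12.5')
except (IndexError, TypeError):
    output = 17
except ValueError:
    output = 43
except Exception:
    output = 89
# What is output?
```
43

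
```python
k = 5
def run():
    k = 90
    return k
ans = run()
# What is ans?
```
90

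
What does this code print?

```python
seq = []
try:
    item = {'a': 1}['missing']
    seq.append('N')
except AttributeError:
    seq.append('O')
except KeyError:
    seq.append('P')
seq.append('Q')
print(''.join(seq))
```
PQ

KeyError is caught by its specific handler, not AttributeError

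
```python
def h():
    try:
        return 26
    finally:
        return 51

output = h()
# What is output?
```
51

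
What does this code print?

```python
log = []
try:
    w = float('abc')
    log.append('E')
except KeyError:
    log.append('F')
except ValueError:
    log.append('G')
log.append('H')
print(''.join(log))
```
GH

ValueError is caught by its specific handler, not KeyError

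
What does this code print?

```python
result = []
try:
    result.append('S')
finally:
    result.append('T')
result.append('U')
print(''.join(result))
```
STU

try/finally without except, no exception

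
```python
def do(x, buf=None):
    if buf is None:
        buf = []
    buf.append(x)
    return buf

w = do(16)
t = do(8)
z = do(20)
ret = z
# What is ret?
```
[20]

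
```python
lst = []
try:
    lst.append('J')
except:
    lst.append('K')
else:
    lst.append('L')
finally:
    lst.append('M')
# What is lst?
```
['J', 'L', 'M']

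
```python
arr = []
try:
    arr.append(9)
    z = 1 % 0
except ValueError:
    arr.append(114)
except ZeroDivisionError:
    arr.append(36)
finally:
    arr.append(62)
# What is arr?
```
[9, 36, 62]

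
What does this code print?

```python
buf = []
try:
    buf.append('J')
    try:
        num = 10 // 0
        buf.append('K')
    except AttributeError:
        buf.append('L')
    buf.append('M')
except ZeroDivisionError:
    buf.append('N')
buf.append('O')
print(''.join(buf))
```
JNO

Inner handler doesn't match, propagates to outer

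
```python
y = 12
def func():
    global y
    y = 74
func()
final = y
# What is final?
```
74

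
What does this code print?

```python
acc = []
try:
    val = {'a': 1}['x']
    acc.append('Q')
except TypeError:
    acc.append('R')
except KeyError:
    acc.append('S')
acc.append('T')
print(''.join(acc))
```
ST

KeyError is caught by its specific handler, not TypeError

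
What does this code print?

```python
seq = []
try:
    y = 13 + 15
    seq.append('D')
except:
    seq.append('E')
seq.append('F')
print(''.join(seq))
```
DF

No exception, try block completes normally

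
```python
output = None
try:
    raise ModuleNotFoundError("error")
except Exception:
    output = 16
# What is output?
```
16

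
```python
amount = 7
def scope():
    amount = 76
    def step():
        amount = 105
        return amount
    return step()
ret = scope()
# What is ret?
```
105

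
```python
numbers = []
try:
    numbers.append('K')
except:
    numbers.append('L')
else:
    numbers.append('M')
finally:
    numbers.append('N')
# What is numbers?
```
['K', 'M', 'N']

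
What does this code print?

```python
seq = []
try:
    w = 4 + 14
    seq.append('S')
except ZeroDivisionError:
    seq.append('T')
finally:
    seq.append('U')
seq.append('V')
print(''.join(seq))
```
SUV

finally runs after normal execution too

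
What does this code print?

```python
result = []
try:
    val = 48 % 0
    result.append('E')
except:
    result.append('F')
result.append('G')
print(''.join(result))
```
FG

Exception raised in try, caught by bare except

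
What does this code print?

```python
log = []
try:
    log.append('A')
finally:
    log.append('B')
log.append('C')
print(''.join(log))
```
ABC

try/finally without except, no exception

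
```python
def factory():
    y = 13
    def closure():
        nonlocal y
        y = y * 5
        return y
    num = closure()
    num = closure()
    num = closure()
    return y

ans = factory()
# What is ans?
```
1625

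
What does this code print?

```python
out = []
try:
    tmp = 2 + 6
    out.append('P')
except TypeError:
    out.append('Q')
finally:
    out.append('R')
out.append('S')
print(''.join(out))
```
PRS

finally runs after normal execution too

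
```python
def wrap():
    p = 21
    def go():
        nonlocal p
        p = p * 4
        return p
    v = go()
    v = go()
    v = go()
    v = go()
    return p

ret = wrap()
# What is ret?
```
5376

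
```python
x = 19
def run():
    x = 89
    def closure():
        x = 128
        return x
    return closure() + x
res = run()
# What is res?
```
217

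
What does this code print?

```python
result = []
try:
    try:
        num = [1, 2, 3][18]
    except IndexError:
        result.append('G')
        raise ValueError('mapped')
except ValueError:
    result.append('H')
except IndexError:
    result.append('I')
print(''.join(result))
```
GH

New ValueError raised, caught by outer ValueError handler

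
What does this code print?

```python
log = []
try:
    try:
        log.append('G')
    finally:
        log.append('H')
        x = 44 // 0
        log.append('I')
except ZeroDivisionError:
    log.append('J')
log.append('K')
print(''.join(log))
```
GHJK

Exception in inner finally caught by outer except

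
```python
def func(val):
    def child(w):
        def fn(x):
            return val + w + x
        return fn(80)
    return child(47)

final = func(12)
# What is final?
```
139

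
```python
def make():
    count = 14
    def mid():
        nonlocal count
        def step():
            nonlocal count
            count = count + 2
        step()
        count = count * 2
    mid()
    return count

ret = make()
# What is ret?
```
32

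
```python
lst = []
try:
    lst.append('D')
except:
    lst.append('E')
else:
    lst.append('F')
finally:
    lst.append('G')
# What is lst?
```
['D', 'F', 'G']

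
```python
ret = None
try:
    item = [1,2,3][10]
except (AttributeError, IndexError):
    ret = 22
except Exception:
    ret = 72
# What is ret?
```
22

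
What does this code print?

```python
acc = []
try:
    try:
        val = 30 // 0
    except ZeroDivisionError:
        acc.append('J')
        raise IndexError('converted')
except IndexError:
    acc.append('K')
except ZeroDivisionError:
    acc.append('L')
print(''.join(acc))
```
JK

New IndexError raised, caught by outer IndexError handler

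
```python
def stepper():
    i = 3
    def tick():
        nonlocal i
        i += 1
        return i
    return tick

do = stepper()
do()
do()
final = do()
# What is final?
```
6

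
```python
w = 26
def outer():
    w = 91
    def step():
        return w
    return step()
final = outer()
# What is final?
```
91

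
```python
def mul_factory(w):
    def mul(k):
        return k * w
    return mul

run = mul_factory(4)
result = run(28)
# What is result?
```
112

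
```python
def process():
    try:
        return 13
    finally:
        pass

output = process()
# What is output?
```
13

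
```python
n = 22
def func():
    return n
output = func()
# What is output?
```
22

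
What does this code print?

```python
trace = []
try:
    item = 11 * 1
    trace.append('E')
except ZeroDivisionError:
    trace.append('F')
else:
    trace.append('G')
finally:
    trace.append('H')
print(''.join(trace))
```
EGH

else runs before finally when no exception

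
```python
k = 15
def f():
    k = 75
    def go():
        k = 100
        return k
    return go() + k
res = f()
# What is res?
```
175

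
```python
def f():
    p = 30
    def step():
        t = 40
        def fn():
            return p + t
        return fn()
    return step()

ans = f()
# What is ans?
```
70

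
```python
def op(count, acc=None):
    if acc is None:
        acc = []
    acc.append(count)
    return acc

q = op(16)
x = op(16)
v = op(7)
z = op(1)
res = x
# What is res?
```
[16]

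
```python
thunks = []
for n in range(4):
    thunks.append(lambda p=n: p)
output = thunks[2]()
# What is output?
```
2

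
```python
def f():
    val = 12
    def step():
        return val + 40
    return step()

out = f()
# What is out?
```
52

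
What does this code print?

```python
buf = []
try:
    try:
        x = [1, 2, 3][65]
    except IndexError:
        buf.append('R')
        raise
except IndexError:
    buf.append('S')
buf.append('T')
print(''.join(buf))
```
RST

raise without argument re-raises current exception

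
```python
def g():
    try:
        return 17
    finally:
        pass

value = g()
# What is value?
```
17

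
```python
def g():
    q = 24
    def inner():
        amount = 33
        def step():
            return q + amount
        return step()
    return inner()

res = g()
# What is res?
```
57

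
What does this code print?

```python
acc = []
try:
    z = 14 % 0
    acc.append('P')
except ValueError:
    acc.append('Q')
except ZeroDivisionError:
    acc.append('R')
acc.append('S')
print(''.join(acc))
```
RS

ZeroDivisionError is caught by its specific handler, not ValueError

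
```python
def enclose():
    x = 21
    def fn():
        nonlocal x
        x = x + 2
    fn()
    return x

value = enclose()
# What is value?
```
23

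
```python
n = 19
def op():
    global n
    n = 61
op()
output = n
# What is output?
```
61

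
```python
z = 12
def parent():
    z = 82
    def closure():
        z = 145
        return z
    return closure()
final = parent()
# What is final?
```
145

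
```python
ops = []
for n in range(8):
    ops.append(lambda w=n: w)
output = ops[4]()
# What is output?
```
4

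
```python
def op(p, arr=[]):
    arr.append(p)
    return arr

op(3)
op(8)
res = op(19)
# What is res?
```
[3, 8, 19]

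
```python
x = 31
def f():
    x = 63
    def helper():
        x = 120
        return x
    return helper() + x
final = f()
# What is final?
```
183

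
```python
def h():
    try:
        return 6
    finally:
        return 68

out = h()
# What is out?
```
68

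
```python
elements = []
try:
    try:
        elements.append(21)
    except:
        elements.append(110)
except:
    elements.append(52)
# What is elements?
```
[21]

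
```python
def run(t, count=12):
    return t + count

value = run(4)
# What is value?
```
16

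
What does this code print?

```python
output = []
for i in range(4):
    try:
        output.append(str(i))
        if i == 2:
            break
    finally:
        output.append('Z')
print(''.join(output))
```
0Z1Z2Z

finally runs even when breaking out of loop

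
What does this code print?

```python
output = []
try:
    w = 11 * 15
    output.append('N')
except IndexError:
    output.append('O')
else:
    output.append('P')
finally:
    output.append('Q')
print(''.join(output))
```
NPQ

else runs before finally when no exception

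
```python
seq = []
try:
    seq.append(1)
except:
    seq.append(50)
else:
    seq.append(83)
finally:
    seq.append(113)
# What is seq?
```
[1, 83, 113]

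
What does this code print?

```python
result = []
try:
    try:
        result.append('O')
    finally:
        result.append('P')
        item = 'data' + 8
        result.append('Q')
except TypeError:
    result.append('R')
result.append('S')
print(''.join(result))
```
OPRS

Exception in inner finally caught by outer except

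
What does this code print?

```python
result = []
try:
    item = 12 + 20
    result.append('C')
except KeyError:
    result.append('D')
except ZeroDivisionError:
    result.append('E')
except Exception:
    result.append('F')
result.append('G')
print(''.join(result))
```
CG

No exception, try block completes normally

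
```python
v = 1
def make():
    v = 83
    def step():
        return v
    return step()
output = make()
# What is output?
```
83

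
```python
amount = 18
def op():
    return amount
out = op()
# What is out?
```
18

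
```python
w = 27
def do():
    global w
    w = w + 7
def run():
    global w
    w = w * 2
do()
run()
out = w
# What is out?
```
68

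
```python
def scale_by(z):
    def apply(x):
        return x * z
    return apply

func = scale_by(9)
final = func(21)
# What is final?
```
189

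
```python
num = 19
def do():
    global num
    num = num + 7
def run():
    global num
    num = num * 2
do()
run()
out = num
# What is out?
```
52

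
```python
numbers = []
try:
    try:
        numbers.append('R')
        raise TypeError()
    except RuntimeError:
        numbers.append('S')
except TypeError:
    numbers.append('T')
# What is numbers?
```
['R', 'T']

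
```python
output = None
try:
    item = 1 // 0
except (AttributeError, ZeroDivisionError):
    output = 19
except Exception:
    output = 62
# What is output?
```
19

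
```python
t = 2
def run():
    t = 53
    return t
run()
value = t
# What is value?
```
2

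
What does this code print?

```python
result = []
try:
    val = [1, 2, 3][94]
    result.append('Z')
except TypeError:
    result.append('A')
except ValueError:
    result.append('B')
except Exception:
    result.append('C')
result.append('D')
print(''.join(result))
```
CD

IndexError not specifically caught, falls to Exception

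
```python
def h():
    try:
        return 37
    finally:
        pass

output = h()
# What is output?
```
37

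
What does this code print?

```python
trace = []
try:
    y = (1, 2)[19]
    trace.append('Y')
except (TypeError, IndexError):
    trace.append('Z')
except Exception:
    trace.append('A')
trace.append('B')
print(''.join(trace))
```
ZB

IndexError matches tuple containing it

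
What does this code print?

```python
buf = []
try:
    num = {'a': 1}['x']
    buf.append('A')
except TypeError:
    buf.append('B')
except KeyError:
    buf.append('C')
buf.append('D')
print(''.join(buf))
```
CD

KeyError is caught by its specific handler, not TypeError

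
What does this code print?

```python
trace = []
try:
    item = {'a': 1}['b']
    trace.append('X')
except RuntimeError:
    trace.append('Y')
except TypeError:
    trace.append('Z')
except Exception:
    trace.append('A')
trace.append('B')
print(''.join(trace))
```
AB

KeyError not specifically caught, falls to Exception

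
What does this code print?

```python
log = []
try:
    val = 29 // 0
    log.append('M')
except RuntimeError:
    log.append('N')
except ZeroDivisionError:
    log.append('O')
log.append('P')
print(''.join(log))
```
OP

ZeroDivisionError is caught by its specific handler, not RuntimeError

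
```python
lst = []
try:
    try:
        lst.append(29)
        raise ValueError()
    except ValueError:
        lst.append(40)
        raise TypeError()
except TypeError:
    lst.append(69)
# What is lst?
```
[29, 40, 69]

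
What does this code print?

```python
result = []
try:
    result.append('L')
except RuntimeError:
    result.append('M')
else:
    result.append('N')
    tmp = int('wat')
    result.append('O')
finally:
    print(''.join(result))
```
LN

Try succeeds, else appends 'N', ValueError in else is uncaught, finally prints before exception propagates ('O' never appended)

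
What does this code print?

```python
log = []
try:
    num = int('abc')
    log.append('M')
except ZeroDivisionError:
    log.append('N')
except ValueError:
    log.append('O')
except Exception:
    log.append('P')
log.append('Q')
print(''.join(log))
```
OQ

ValueError matches before generic Exception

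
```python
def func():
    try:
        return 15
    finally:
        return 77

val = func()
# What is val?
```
77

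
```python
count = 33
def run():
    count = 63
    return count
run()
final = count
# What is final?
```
33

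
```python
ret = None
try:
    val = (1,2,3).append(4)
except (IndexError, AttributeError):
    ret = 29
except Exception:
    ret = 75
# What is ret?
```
29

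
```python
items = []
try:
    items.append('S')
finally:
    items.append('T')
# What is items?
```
['S', 'T']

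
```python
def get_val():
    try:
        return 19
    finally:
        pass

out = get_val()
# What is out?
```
19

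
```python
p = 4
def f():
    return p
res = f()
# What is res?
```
4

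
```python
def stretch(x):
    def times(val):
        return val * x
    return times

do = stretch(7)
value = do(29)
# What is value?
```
203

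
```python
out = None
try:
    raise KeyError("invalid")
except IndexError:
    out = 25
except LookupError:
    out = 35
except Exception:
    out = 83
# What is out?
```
35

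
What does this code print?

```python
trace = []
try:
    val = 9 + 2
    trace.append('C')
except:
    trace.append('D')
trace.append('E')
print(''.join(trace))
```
CE

No exception, try block completes normally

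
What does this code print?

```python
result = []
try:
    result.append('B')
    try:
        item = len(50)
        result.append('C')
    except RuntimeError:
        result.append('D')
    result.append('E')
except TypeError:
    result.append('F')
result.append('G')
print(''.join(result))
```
BFG

Inner handler doesn't match, propagates to outer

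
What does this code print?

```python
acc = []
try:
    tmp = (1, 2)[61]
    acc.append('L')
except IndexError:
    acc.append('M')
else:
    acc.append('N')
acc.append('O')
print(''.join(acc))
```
MO

else block skipped when exception is caught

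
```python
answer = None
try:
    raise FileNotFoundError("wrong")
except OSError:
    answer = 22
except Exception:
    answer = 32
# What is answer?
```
22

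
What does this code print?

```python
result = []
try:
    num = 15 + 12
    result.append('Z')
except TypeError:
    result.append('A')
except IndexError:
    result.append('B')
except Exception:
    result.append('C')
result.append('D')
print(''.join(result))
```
ZD

No exception, try block completes normally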